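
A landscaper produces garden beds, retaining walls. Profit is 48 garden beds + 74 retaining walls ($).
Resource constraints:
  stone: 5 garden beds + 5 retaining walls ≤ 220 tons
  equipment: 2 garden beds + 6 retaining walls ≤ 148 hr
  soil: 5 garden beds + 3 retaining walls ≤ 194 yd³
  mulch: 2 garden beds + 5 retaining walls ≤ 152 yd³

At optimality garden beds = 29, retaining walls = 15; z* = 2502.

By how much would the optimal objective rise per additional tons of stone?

Check each constraint at x*: stone 220/220 (tight); equipment 148/148 (tight); soil 190/194 (slack 4); mulch 133/152 (slack 19).
Slack constraints have shadow price 0 (complementary slackness).
The binding rows give the dual system: 5·y_stone + 2·y_equipment = 48 and 5·y_stone + 6·y_equipment = 74.
This yields shadow prices y_stone = 7, y_equipment = 6.5.
Shadow price of stone = 7.

7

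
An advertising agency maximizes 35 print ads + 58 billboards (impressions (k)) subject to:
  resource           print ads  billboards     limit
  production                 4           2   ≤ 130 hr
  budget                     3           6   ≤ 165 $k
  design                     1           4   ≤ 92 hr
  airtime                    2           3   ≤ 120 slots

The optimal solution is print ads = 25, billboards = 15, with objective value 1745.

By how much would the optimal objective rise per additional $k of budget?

9

Check each constraint at x*: production 130/130 (tight); budget 165/165 (tight); design 85/92 (slack 7); airtime 95/120 (slack 25).
By complementary slackness, y = 0 for the non-binding constraints.
Dual feasibility on the basic columns requires 4·y_production + 3·y_budget = 35, 2·y_production + 6·y_budget = 58.
Solving: y_production = 2, y_budget = 9.
Shadow price of budget = 9.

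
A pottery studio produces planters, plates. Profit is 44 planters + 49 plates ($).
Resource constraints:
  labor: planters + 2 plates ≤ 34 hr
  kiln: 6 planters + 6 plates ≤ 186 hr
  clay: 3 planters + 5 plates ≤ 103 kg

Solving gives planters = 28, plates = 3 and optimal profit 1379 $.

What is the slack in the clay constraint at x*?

clay used = 3·28 + 5·3 = 99; slack = 103 − 99 = 4.

4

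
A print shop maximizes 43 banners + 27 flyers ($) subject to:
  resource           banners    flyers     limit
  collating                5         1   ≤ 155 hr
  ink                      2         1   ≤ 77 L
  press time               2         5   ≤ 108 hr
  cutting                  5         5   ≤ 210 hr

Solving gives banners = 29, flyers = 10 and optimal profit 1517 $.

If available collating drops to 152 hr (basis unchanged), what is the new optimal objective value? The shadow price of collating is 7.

Δb = -3, so new z* = 1517 + (7)·(-3) = 1517 − 21 = 1496.

1496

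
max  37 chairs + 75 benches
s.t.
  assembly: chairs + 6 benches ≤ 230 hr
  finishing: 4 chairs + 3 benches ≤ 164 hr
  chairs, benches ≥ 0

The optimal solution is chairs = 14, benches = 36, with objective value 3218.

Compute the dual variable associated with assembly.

Check each constraint at x*: assembly 230/230 (tight); finishing 164/164 (tight).
The binding rows give the dual system: 1·y_assembly + 4·y_finishing = 37 and 6·y_assembly + 3·y_finishing = 75.
→ y_assembly = 9 and y_finishing = 7.
Shadow price of assembly = 9.

9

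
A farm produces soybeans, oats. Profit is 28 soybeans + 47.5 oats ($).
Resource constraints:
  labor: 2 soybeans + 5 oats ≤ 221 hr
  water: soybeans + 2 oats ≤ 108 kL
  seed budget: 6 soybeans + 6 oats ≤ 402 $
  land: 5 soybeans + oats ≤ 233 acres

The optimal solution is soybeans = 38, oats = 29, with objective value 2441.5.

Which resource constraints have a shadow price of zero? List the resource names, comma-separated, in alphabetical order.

labor: 221/221 (binding)
water: 96/108 (slack 12)
seed budget: 402/402 (binding)
land: 219/233 (slack 14)
By complementary slackness, a constraint with positive slack has shadow price 0 → land, water.

land, water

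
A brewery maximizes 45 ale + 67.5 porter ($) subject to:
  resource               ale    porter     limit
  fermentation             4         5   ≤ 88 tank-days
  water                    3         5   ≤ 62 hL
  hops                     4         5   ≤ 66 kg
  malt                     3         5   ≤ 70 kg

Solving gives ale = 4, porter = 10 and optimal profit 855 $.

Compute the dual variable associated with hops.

4.5

Binding: water and hops. Non-binding: fermentation (22 unused), malt (8 unused).
Slack constraints have shadow price 0 (complementary slackness).
From A_Bᵀ y = c: 3·y_water + 4·y_hops = 45; 5·y_water + 5·y_hops = 67.5.
Solving: y_water = 9, y_hops = 4.5.
Shadow price of hops = 4.5.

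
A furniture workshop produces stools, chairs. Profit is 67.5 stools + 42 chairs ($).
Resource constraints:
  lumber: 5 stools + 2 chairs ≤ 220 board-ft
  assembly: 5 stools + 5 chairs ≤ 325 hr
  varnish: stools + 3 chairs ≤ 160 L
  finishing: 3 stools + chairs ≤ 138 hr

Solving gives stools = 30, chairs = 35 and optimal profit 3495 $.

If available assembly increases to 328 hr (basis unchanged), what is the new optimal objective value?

Binding: lumber and assembly. Non-binding: varnish (25 unused), finishing (13 unused).
Slack constraints have shadow price 0 (complementary slackness).
From A_Bᵀ y = c: 5·y_lumber + 5·y_assembly = 67.5; 2·y_lumber + 5·y_assembly = 42.
This yields shadow prices y_lumber = 8.5, y_assembly = 5.
Δz = y_assembly·Δb = 5 × (3) = 15, so new z* = 3495 + 15 = 3510.

3510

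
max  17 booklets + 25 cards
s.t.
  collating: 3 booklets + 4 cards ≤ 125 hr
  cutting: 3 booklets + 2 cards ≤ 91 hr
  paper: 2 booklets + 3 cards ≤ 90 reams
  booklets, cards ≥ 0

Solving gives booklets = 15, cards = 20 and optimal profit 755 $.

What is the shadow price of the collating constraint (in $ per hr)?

At the optimum: collating uses 125 of 125 (binding); cutting uses 85 of 91 (slack = 6); paper uses 90 of 90 (binding).
Since cutting is not tight, its dual is 0.
The binding rows give the dual system: 3·y_collating + 2·y_paper = 17 and 4·y_collating + 3·y_paper = 25.
→ y_collating = 1 and y_paper = 7.
Shadow price of collating = 1.

1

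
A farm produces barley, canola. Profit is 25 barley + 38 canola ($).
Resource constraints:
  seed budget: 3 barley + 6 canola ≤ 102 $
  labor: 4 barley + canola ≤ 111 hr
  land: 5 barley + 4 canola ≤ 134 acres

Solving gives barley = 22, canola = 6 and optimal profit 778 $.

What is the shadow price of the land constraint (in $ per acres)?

2

Binding: seed budget and land. Non-binding: labor (17 unused).
By complementary slackness, y = 0 for the non-binding constraint.
From A_Bᵀ y = c: 3·y_seed budget + 5·y_land = 25; 6·y_seed budget + 4·y_land = 38.
Solving: y_seed budget = 5, y_land = 2.
Shadow price of land = 2.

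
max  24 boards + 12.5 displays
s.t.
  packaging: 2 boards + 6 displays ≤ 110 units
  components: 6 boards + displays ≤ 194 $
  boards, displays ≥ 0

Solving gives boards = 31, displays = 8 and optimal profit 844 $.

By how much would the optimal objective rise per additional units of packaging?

1.5

Both packaging and components are binding at x*.
Dual feasibility on the basic columns requires 2·y_packaging + 6·y_components = 24, 6·y_packaging + 1·y_components = 12.5.
This yields shadow prices y_packaging = 1.5, y_components = 3.5.
Shadow price of packaging = 1.5.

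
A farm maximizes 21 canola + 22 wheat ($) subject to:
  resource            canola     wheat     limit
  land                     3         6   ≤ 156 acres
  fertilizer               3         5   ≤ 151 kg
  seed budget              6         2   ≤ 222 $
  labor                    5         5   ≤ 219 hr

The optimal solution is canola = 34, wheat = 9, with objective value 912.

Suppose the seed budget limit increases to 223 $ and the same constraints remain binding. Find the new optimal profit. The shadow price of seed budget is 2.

914

Δb = 1, so new z* = 912 + (2)·(1) = 912 + 2 = 914.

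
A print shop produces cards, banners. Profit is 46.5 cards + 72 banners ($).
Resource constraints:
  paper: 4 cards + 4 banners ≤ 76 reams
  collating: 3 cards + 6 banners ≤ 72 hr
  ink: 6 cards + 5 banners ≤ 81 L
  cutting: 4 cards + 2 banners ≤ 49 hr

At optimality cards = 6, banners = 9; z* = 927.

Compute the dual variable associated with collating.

Check each constraint at x*: paper 60/76 (slack 16); collating 72/72 (tight); ink 81/81 (tight); cutting 42/49 (slack 7).
Slack constraints have shadow price 0 (complementary slackness).
Dual feasibility on the basic columns requires 3·y_collating + 6·y_ink = 46.5, 6·y_collating + 5·y_ink = 72.
This yields shadow prices y_collating = 9.5, y_ink = 3.
Shadow price of collating = 9.5.

9.5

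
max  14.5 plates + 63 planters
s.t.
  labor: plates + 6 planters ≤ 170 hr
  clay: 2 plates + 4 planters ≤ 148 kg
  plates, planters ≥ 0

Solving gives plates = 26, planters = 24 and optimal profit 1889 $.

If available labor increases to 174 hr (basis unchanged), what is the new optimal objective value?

Check each constraint at x*: labor 170/170 (tight); clay 148/148 (tight).
From A_Bᵀ y = c: 1·y_labor + 2·y_clay = 14.5; 6·y_labor + 4·y_clay = 63.
→ y_labor = 8.5 and y_clay = 3.
Δz = y_labor·Δb = 8.5 × (4) = 34, so new z* = 1889 + 34 = 1923.

1923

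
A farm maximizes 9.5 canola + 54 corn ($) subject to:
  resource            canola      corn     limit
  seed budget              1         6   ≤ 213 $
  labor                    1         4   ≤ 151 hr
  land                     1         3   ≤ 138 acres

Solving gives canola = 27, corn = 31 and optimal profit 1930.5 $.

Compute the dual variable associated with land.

0

At the optimum: seed budget uses 213 of 213 (binding); labor uses 151 of 151 (binding); land uses 120 of 138 (slack = 18).
By complementary slackness, y = 0 for the non-binding constraint.
From A_Bᵀ y = c: 1·y_seed budget + 1·y_labor = 9.5; 6·y_seed budget + 4·y_labor = 54.
Solving: y_seed budget = 8, y_labor = 1.5.
Shadow price of land = 0.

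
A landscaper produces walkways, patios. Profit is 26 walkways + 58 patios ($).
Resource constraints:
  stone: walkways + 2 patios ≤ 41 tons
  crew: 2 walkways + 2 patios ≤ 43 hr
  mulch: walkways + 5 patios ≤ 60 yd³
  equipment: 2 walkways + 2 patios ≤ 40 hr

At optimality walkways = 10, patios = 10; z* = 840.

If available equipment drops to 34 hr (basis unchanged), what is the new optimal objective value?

Check each constraint at x*: stone 30/41 (slack 11); crew 40/43 (slack 3); mulch 60/60 (tight); equipment 40/40 (tight).
Since stone, crew are not tight, their duals are 0.
Dual feasibility on the basic columns requires 1·y_mulch + 2·y_equipment = 26, 5·y_mulch + 2·y_equipment = 58.
Solving: y_mulch = 8, y_equipment = 9.
Δz = y_equipment·Δb = 9 × (-6) = -54, so new z* = 840 − 54 = 786.

786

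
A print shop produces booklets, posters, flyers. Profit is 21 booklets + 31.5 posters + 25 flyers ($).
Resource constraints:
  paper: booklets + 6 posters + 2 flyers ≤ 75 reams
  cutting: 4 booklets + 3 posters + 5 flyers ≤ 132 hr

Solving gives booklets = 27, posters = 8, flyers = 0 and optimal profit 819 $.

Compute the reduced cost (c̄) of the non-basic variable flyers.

At the optimum: paper uses 75 of 75 (binding); cutting uses 132 of 132 (binding).
Dual feasibility on the basic columns requires 1·y_paper + 4·y_cutting = 21, 6·y_paper + 3·y_cutting = 31.5.
→ y_paper = 3 and y_cutting = 4.5.
Reduced cost of flyers: c₃ − yᵀa₃ = 25 − (3·2 + 4.5·5) = 25 − 28.5 = -3.5.

-3.5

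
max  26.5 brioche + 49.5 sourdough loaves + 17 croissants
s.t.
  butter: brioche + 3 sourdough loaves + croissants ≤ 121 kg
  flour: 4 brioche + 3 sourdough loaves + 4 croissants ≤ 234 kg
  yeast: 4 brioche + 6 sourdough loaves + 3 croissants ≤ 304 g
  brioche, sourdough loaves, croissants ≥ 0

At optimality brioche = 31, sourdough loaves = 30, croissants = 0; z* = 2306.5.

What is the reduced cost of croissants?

-4.5

Check each constraint at x*: butter 121/121 (tight); flour 214/234 (slack 20); yeast 304/304 (tight).
Since flour is not tight, its dual is 0.
Dual feasibility on the basic columns requires 1·y_butter + 4·y_yeast = 26.5, 3·y_butter + 6·y_yeast = 49.5.
Solving: y_butter = 6.5, y_yeast = 5.
Reduced cost of croissants: c₃ − yᵀa₃ = 17 − (6.5·1 + 5·3) = 17 − 21.5 = -4.5.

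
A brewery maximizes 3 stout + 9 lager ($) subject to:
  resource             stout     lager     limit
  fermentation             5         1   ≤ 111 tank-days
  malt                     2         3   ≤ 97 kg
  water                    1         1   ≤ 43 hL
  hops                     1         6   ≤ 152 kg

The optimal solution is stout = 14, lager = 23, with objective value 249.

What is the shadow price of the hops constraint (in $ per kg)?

Binding: malt and hops. Non-binding: fermentation (18 unused), water (6 unused).
By complementary slackness, y = 0 for the non-binding constraints.
Dual feasibility on the basic columns requires 2·y_malt + 1·y_hops = 3, 3·y_malt + 6·y_hops = 9.
Solving: y_malt = 1, y_hops = 1.
Shadow price of hops = 1.

1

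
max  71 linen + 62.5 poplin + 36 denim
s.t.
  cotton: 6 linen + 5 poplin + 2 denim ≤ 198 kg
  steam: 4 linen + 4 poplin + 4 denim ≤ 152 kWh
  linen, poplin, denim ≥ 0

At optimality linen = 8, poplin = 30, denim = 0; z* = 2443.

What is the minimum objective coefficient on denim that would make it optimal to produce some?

37

Check each constraint at x*: cotton 198/198 (tight); steam 152/152 (tight).
From A_Bᵀ y = c: 6·y_cotton + 4·y_steam = 71; 5·y_cotton + 4·y_steam = 62.5.
→ y_cotton = 8.5 and y_steam = 5.
denim enters the basis when its profit ≥ yᵀa₃ = 8.5·2 + 5·4 = 37.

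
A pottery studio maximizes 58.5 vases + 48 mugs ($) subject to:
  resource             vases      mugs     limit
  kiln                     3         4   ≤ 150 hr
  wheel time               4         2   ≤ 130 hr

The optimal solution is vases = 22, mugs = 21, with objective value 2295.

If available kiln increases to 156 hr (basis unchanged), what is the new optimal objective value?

2340

At the optimum: kiln uses 150 of 150 (binding); wheel time uses 130 of 130 (binding).
The binding rows give the dual system: 3·y_kiln + 4·y_wheel time = 58.5 and 4·y_kiln + 2·y_wheel time = 48.
Solving: y_kiln = 7.5, y_wheel time = 9.
Δz = y_kiln·Δb = 7.5 × (6) = 45, so new z* = 2295 + 45 = 2340.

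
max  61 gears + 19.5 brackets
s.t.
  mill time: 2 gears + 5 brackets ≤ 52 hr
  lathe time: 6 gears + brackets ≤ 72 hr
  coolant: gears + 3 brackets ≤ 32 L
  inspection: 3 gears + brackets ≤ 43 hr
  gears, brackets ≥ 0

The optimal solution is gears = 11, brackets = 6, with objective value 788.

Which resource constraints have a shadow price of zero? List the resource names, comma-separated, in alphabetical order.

mill time: 52/52 (binding)
lathe time: 72/72 (binding)
coolant: 29/32 (slack 3)
inspection: 39/43 (slack 4)
By complementary slackness, a constraint with positive slack has shadow price 0 → coolant, inspection.

coolant, inspection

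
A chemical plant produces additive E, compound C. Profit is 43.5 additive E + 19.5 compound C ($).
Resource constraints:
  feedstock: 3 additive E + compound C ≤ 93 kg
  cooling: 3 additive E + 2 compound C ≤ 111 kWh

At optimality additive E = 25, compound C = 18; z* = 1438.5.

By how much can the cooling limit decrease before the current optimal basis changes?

Binding constraints: feedstock, cooling. The basis is B = [[3,1],[3,2]] with det 3.
Per unit decrease in cooling, x* moves by d = (0.3333, -1).
The basis stays optimal until compound C reaches 0; allowable decrease = 18 kWh.

18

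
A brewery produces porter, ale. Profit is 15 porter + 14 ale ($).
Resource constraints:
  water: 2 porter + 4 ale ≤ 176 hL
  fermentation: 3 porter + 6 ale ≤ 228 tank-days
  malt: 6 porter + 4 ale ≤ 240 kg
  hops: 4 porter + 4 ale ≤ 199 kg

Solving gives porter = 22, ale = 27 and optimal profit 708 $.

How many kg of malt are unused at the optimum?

malt used = 6·22 + 4·27 = 240; slack = 240 − 240 = 0.

0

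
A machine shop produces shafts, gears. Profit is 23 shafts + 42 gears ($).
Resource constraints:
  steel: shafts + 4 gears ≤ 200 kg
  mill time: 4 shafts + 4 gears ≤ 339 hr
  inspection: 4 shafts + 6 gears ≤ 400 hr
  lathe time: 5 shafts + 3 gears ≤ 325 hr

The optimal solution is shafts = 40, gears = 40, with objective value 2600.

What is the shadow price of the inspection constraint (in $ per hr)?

Binding: steel and inspection. Non-binding: mill time (19 unused), lathe time (5 unused).
Slack constraints have shadow price 0 (complementary slackness).
Dual feasibility on the basic columns requires 1·y_steel + 4·y_inspection = 23, 4·y_steel + 6·y_inspection = 42.
This yields shadow prices y_steel = 3, y_inspection = 5.
Shadow price of inspection = 5.

5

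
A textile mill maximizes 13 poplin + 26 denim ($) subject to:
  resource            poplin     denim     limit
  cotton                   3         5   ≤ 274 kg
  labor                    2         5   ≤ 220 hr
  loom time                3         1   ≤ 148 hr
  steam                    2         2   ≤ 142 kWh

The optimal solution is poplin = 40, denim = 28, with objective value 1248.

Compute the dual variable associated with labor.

5

Check each constraint at x*: cotton 260/274 (slack 14); labor 220/220 (tight); loom time 148/148 (tight); steam 136/142 (slack 6).
Since cotton, steam are not tight, their duals are 0.
The binding rows give the dual system: 2·y_labor + 3·y_loom time = 13 and 5·y_labor + 1·y_loom time = 26.
This yields shadow prices y_labor = 5, y_loom time = 1.
Shadow price of labor = 5.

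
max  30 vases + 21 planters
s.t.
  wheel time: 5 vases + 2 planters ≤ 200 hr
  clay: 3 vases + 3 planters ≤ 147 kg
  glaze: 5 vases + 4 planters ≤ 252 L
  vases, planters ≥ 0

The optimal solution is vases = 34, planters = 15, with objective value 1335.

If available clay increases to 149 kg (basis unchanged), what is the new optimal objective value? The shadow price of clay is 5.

1345

Δb = 2, so new z* = 1335 + (5)·(2) = 1335 + 10 = 1345.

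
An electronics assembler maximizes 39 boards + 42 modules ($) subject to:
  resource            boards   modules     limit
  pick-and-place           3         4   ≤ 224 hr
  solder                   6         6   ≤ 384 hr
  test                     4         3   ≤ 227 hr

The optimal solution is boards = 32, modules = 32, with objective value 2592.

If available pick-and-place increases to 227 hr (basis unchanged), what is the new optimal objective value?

2601

Binding: pick-and-place and solder. Non-binding: test (3 unused).
Slack constraints have shadow price 0 (complementary slackness).
Dual feasibility on the basic columns requires 3·y_pick-and-place + 6·y_solder = 39, 4·y_pick-and-place + 6·y_solder = 42.
→ y_pick-and-place = 3 and y_solder = 5.
Δz = y_pick-and-place·Δb = 3 × (3) = 9, so new z* = 2592 + 9 = 2601.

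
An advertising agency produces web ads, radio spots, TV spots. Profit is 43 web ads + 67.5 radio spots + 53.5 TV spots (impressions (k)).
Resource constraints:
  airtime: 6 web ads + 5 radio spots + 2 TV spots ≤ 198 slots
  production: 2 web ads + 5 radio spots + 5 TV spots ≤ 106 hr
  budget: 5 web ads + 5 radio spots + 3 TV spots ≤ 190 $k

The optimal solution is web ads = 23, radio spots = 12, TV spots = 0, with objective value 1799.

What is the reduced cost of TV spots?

-2

Binding: airtime and production. Non-binding: budget (15 unused).
Slack constraints have shadow price 0 (complementary slackness).
From A_Bᵀ y = c: 6·y_airtime + 2·y_production = 43; 5·y_airtime + 5·y_production = 67.5.
Solving: y_airtime = 4, y_production = 9.5.
Reduced cost of TV spots: c₃ − yᵀa₃ = 53.5 − (4·2 + 9.5·5) = 53.5 − 55.5 = -2.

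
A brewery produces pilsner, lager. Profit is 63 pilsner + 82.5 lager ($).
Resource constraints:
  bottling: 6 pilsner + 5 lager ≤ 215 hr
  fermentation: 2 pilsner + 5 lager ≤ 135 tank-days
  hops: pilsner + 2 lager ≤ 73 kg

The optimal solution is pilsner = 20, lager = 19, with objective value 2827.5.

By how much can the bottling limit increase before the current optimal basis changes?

Binding constraints: bottling, fermentation. The basis is B = [[6,5],[2,5]] with det 20.
Per unit increase in bottling, x* moves by d = (0.25, -0.1).
The basis stays optimal until lager reaches 0; allowable increase = 190 hr.

190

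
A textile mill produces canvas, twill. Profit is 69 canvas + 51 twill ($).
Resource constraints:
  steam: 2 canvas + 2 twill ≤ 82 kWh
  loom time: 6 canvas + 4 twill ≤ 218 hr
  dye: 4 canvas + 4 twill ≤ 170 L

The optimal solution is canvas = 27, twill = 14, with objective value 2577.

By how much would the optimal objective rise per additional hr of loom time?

At the optimum: steam uses 82 of 82 (binding); loom time uses 218 of 218 (binding); dye uses 164 of 170 (slack = 6).
Since dye is not tight, its dual is 0.
The binding rows give the dual system: 2·y_steam + 6·y_loom time = 69 and 2·y_steam + 4·y_loom time = 51.
→ y_steam = 7.5 and y_loom time = 9.
Shadow price of loom time = 9.

9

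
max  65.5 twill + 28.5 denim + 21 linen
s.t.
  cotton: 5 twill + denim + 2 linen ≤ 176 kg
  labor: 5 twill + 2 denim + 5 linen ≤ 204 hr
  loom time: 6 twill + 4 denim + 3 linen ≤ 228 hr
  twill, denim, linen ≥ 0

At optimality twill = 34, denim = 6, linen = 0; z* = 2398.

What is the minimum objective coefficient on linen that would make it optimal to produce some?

29.5

Binding: cotton and loom time. Non-binding: labor (22 unused).
Slack constraints have shadow price 0 (complementary slackness).
Dual feasibility on the basic columns requires 5·y_cotton + 6·y_loom time = 65.5, 1·y_cotton + 4·y_loom time = 28.5.
This yields shadow prices y_cotton = 6.5, y_loom time = 5.5.
linen enters the basis when its profit ≥ yᵀa₃ = 6.5·2 + 5.5·3 = 29.5.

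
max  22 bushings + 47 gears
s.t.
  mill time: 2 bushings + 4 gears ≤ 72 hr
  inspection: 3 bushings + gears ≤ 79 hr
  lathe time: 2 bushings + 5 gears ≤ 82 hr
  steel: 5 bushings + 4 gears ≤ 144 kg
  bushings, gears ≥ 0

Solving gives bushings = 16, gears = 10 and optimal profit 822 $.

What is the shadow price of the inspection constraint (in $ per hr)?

At the optimum: mill time uses 72 of 72 (binding); inspection uses 58 of 79 (slack = 21); lathe time uses 82 of 82 (binding); steel uses 120 of 144 (slack = 24).
By complementary slackness, y = 0 for the non-binding constraints.
From A_Bᵀ y = c: 2·y_mill time + 2·y_lathe time = 22; 4·y_mill time + 5·y_lathe time = 47.
Solving: y_mill time = 8, y_lathe time = 3.
Shadow price of inspection = 0.

0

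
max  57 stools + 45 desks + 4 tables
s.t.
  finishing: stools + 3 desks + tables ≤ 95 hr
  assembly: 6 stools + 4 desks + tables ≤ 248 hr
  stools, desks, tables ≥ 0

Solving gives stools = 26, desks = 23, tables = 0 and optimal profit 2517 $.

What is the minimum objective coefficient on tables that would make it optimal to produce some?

Both finishing and assembly are binding at x*.
Dual feasibility on the basic columns requires 1·y_finishing + 6·y_assembly = 57, 3·y_finishing + 4·y_assembly = 45.
→ y_finishing = 3 and y_assembly = 9.
tables enters the basis when its profit ≥ yᵀa₃ = 3·1 + 9·1 = 12.

12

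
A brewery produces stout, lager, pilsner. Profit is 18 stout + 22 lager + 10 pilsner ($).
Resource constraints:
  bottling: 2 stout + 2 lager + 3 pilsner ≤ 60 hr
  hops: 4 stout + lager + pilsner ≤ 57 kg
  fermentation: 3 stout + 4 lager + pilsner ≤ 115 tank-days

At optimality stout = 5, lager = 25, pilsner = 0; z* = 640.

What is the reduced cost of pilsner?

-3

Binding: bottling and fermentation. Non-binding: hops (12 unused).
Slack constraints have shadow price 0 (complementary slackness).
Dual feasibility on the basic columns requires 2·y_bottling + 3·y_fermentation = 18, 2·y_bottling + 4·y_fermentation = 22.
Solving: y_bottling = 3, y_fermentation = 4.
Reduced cost of pilsner: c₃ − yᵀa₃ = 10 − (3·3 + 4·1) = 10 − 13 = -3.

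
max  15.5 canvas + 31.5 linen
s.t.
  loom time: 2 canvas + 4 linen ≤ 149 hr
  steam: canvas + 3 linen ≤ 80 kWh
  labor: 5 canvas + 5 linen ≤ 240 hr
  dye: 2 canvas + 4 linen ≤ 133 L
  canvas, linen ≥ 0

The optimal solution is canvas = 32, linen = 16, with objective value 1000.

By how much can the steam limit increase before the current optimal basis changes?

Binding constraints: steam, labor. The basis is B = [[1,3],[5,5]] with det -10.
Per unit increase in steam, x* moves by d = (-0.5, 0.5).
The basis stays optimal until dye becomes binding; allowable increase = 5 kWh.

5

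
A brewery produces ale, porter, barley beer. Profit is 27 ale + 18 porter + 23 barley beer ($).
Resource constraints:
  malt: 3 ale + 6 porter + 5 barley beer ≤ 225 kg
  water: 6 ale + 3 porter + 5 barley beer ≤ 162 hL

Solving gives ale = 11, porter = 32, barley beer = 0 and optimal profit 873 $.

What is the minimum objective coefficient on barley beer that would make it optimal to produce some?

25

Check each constraint at x*: malt 225/225 (tight); water 162/162 (tight).
Dual feasibility on the basic columns requires 3·y_malt + 6·y_water = 27, 6·y_malt + 3·y_water = 18.
This yields shadow prices y_malt = 1, y_water = 4.
barley beer enters the basis when its profit ≥ yᵀa₃ = 1·5 + 4·5 = 25.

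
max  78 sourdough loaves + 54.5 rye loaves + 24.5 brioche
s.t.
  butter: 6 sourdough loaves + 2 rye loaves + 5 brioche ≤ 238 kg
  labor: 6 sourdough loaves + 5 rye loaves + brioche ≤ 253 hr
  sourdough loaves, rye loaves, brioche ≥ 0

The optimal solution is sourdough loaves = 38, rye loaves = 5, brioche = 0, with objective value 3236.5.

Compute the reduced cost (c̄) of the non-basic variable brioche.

-2.5

Check each constraint at x*: butter 238/238 (tight); labor 253/253 (tight).
From A_Bᵀ y = c: 6·y_butter + 6·y_labor = 78; 2·y_butter + 5·y_labor = 54.5.
Solving: y_butter = 3.5, y_labor = 9.5.
Reduced cost of brioche: c₃ − yᵀa₃ = 24.5 − (3.5·5 + 9.5·1) = 24.5 − 27 = -2.5.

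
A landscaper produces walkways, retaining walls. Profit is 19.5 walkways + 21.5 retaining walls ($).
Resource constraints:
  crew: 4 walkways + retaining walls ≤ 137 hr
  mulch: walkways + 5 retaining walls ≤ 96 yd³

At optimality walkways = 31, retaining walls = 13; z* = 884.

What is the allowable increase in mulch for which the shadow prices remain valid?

Binding constraints: crew, mulch. The basis is B = [[4,1],[1,5]] with det 19.
Per unit increase in mulch, x* moves by d = (-0.0526, 0.2105).
The basis stays optimal until walkways reaches 0; allowable increase = 589 yd³.

589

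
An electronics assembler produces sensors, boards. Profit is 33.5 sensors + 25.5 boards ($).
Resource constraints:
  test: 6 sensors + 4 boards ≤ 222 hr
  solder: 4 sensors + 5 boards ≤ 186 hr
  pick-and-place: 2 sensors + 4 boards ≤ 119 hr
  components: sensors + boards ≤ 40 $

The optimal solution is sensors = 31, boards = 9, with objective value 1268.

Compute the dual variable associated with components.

Check each constraint at x*: test 222/222 (tight); solder 169/186 (slack 17); pick-and-place 98/119 (slack 21); components 40/40 (tight).
By complementary slackness, y = 0 for the non-binding constraints.
The binding rows give the dual system: 6·y_test + 1·y_components = 33.5 and 4·y_test + 1·y_components = 25.5.
This yields shadow prices y_test = 4, y_components = 9.5.
Shadow price of components = 9.5.

9.5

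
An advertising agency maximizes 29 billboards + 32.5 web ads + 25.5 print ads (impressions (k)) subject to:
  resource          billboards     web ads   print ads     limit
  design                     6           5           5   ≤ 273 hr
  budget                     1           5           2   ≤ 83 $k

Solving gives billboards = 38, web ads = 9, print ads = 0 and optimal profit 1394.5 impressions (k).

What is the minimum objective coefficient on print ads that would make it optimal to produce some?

Both design and budget are binding at x*.
The binding rows give the dual system: 6·y_design + 1·y_budget = 29 and 5·y_design + 5·y_budget = 32.5.
→ y_design = 4.5 and y_budget = 2.
print ads enters the basis when its profit ≥ yᵀa₃ = 4.5·5 + 2·2 = 26.5.

26.5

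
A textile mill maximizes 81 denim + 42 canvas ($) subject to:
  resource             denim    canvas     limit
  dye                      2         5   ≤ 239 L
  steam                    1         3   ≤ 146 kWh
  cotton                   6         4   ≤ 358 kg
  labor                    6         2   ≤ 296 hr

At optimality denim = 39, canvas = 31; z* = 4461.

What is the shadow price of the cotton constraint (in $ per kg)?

7.5

At the optimum: dye uses 233 of 239 (slack = 6); steam uses 132 of 146 (slack = 14); cotton uses 358 of 358 (binding); labor uses 296 of 296 (binding).
By complementary slackness, y = 0 for the non-binding constraints.
Dual feasibility on the basic columns requires 6·y_cotton + 6·y_labor = 81, 4·y_cotton + 2·y_labor = 42.
This yields shadow prices y_cotton = 7.5, y_labor = 6.
Shadow price of cotton = 7.5.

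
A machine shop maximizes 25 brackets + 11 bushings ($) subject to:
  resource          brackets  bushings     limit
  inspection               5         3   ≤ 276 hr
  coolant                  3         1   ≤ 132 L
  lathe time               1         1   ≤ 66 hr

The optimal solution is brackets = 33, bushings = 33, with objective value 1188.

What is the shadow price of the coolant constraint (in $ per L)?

7

Check each constraint at x*: inspection 264/276 (slack 12); coolant 132/132 (tight); lathe time 66/66 (tight).
Slack constraints have shadow price 0 (complementary slackness).
Dual feasibility on the basic columns requires 3·y_coolant + 1·y_lathe time = 25, 1·y_coolant + 1·y_lathe time = 11.
This yields shadow prices y_coolant = 7, y_lathe time = 4.
Shadow price of coolant = 7.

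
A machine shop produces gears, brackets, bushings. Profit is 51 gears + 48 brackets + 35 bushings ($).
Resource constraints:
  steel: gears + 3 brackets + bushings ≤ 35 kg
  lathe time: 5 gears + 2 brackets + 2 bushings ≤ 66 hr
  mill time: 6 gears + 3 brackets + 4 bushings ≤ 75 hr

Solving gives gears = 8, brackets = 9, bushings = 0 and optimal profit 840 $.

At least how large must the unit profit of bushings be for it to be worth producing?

37

Check each constraint at x*: steel 35/35 (tight); lathe time 58/66 (slack 8); mill time 75/75 (tight).
Since lathe time is not tight, its dual is 0.
The binding rows give the dual system: 1·y_steel + 6·y_mill time = 51 and 3·y_steel + 3·y_mill time = 48.
This yields shadow prices y_steel = 9, y_mill time = 7.
bushings enters the basis when its profit ≥ yᵀa₃ = 9·1 + 7·4 = 37.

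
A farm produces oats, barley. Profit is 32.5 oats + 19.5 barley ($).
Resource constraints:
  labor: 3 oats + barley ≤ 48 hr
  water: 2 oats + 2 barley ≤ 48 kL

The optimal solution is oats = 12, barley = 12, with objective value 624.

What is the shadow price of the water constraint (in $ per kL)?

6.5

Both labor and water are binding at x*.
Dual feasibility on the basic columns requires 3·y_labor + 2·y_water = 32.5, 1·y_labor + 2·y_water = 19.5.
→ y_labor = 6.5 and y_water = 6.5.
Shadow price of water = 6.5.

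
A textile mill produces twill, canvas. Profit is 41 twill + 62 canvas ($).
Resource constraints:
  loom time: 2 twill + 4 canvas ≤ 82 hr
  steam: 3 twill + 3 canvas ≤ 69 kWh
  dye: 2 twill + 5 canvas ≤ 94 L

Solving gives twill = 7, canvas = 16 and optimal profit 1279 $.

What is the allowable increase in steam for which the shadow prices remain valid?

Binding constraints: steam, dye. The basis is B = [[3,3],[2,5]] with det 9.
Per unit increase in steam, x* moves by d = (0.5556, -0.2222).
The basis stays optimal until loom time becomes binding; allowable increase = 18 kWh.

18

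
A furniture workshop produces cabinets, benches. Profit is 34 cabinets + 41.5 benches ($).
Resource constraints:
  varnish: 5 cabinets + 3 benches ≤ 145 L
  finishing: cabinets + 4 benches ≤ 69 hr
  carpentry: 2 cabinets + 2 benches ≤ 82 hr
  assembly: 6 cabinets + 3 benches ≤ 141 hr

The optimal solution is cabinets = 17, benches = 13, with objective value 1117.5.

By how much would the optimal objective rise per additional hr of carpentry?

0

Binding: finishing and assembly. Non-binding: varnish (21 unused), carpentry (22 unused).
By complementary slackness, y = 0 for the non-binding constraints.
Dual feasibility on the basic columns requires 1·y_finishing + 6·y_assembly = 34, 4·y_finishing + 3·y_assembly = 41.5.
→ y_finishing = 7 and y_assembly = 4.5.
Shadow price of carpentry = 0.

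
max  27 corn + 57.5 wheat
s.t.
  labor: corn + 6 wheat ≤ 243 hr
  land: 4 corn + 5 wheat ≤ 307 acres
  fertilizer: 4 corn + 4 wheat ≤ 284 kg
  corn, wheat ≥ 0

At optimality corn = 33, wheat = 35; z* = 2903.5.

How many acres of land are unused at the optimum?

land used = 4·33 + 5·35 = 307; slack = 307 − 307 = 0.

0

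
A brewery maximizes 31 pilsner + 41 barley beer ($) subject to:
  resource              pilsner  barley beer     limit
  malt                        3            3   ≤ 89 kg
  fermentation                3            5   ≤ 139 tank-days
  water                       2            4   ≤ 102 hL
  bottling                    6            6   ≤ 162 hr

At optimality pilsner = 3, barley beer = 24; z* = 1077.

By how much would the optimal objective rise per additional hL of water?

At the optimum: malt uses 81 of 89 (slack = 8); fermentation uses 129 of 139 (slack = 10); water uses 102 of 102 (binding); bottling uses 162 of 162 (binding).
By complementary slackness, y = 0 for the non-binding constraints.
The binding rows give the dual system: 2·y_water + 6·y_bottling = 31 and 4·y_water + 6·y_bottling = 41.
Solving: y_water = 5, y_bottling = 3.5.
Shadow price of water = 5.

5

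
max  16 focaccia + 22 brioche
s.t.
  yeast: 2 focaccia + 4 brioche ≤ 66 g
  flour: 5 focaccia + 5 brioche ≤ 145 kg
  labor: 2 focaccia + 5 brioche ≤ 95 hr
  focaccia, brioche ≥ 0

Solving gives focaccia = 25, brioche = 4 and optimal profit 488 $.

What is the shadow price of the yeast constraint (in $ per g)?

At the optimum: yeast uses 66 of 66 (binding); flour uses 145 of 145 (binding); labor uses 70 of 95 (slack = 25).
By complementary slackness, y = 0 for the non-binding constraint.
From A_Bᵀ y = c: 2·y_yeast + 5·y_flour = 16; 4·y_yeast + 5·y_flour = 22.
Solving: y_yeast = 3, y_flour = 2.
Shadow price of yeast = 3.

3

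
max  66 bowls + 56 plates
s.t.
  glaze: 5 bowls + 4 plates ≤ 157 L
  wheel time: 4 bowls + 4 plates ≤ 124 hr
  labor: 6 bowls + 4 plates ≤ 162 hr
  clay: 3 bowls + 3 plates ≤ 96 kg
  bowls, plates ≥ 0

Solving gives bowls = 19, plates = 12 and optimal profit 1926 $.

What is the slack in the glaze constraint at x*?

glaze used = 5·19 + 4·12 = 143; slack = 157 − 143 = 14.

14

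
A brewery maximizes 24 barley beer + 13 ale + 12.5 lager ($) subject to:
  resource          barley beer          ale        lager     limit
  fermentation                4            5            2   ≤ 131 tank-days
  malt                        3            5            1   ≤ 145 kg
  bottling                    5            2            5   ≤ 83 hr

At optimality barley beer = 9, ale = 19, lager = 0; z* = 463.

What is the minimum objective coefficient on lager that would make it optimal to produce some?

22

Binding: fermentation and bottling. Non-binding: malt (23 unused).
Slack constraints have shadow price 0 (complementary slackness).
From A_Bᵀ y = c: 4·y_fermentation + 5·y_bottling = 24; 5·y_fermentation + 2·y_bottling = 13.
→ y_fermentation = 1 and y_bottling = 4.
lager enters the basis when its profit ≥ yᵀa₃ = 1·2 + 4·5 = 22.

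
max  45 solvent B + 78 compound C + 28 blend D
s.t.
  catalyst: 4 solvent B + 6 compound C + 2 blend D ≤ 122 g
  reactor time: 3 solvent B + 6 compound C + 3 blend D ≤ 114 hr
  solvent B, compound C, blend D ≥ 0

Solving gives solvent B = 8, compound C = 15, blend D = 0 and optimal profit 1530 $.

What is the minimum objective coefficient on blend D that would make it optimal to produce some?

33

Both catalyst and reactor time are binding at x*.
Dual feasibility on the basic columns requires 4·y_catalyst + 3·y_reactor time = 45, 6·y_catalyst + 6·y_reactor time = 78.
This yields shadow prices y_catalyst = 6, y_reactor time = 7.
blend D enters the basis when its profit ≥ yᵀa₃ = 6·2 + 7·3 = 33.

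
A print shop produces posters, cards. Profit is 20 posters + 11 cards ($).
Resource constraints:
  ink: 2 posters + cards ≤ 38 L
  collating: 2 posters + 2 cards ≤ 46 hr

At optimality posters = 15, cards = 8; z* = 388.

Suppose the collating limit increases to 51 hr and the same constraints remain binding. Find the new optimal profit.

At the optimum: ink uses 38 of 38 (binding); collating uses 46 of 46 (binding).
The binding rows give the dual system: 2·y_ink + 2·y_collating = 20 and 1·y_ink + 2·y_collating = 11.
This yields shadow prices y_ink = 9, y_collating = 1.
Δz = y_collating·Δb = 1 × (5) = 5, so new z* = 388 + 5 = 393.

393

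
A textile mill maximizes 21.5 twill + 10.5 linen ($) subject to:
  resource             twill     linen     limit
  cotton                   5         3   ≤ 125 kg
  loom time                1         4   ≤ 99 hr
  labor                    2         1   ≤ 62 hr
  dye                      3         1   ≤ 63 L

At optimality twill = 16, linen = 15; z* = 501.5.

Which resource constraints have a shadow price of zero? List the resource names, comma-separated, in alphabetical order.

cotton: 125/125 (binding)
loom time: 76/99 (slack 23)
labor: 47/62 (slack 15)
dye: 63/63 (binding)
By complementary slackness, a constraint with positive slack has shadow price 0 → labor, loom time.

labor, loom time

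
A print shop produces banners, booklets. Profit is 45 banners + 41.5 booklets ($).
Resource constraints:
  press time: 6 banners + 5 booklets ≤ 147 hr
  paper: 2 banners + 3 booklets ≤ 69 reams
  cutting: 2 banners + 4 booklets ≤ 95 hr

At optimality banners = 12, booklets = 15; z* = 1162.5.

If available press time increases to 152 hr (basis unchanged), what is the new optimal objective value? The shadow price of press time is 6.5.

Δb = 5, so new z* = 1162.5 + (6.5)·(5) = 1162.5 + 32.5 = 1195.

1195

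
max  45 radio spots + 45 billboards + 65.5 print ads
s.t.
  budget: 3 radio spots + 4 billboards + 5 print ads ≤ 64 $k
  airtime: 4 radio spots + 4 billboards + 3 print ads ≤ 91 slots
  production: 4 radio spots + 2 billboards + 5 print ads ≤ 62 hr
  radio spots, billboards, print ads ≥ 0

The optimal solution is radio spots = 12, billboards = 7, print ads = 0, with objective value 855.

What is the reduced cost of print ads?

Binding: budget and production. Non-binding: airtime (15 unused).
Slack constraints have shadow price 0 (complementary slackness).
From A_Bᵀ y = c: 3·y_budget + 4·y_production = 45; 4·y_budget + 2·y_production = 45.
Solving: y_budget = 9, y_production = 4.5.
Reduced cost of print ads: c₃ − yᵀa₃ = 65.5 − (9·5 + 4.5·5) = 65.5 − 67.5 = -2.

-2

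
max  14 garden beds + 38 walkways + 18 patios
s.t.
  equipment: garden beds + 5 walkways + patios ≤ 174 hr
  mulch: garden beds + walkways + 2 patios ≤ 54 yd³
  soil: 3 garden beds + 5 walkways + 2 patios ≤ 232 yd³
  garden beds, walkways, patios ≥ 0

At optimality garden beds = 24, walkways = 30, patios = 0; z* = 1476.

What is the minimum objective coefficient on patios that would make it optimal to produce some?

22

Binding: equipment and mulch. Non-binding: soil (10 unused).
Since soil is not tight, its dual is 0.
Dual feasibility on the basic columns requires 1·y_equipment + 1·y_mulch = 14, 5·y_equipment + 1·y_mulch = 38.
This yields shadow prices y_equipment = 6, y_mulch = 8.
patios enters the basis when its profit ≥ yᵀa₃ = 6·1 + 8·2 = 22.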